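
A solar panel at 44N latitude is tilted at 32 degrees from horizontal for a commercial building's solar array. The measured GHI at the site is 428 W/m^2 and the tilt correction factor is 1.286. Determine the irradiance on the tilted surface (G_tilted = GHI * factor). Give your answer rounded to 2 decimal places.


Identify the given values:
  GHI = 428 W/m^2, tilt correction factor = 1.286
Apply the formula G_tilted = GHI * factor:
  G_tilted = 428 * 1.286
  G_tilted = 550.41 W/m^2

550.41


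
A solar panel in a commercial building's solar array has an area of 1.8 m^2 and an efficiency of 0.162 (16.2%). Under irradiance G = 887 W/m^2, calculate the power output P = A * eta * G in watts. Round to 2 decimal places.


Use the solar power formula P = A * eta * G.
Given: A = 1.8 m^2, eta = 0.162, G = 887 W/m^2
P = 1.8 * 0.162 * 887
P = 258.65 W

258.65


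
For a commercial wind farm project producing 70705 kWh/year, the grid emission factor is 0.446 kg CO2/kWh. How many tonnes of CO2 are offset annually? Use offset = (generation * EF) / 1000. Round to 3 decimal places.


CO2 offset in kg = generation * emission_factor
CO2 offset = 70705 * 0.446 = 31534.43 kg
Convert to tonnes:
  CO2 offset = 31534.43 / 1000 = 31.534 tonnes

31.534


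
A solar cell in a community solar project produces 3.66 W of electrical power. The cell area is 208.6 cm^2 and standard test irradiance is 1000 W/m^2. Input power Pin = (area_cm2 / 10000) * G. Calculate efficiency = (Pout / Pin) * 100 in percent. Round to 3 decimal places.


First compute the input power:
  Pin = area_cm2 / 10000 * G = 208.6 / 10000 * 1000 = 20.86 W
Then compute efficiency:
  Efficiency = (Pout / Pin) * 100 = (3.66 / 20.86) * 100
  Efficiency = 17.546%

17.546


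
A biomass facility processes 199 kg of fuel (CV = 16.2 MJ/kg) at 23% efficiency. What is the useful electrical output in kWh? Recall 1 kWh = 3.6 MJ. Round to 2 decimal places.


Total energy = mass * CV = 199 * 16.2 = 3223.8 MJ
Useful energy = total * eta = 3223.8 * 0.23 = 741.47 MJ
Convert to kWh: 741.47 / 3.6
Useful energy = 205.97 kWh

205.97


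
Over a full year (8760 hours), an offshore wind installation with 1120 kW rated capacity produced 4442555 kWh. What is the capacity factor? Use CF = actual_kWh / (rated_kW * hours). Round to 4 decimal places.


Capacity factor = actual output / maximum possible output
Maximum possible = rated * hours = 1120 * 8760 = 9811200 kWh
CF = 4442555 / 9811200
CF = 0.4528

0.4528


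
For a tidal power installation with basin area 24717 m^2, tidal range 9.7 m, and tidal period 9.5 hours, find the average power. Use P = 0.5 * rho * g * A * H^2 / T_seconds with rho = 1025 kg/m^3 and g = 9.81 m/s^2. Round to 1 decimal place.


Convert period to seconds: T = 9.5 * 3600 = 34200.0 s
H^2 = 9.7^2 = 94.09
P = 0.5 * rho * g * A * H^2 / T
P = 0.5 * 1025 * 9.81 * 24717 * 94.09 / 34200.0
P = 341881.8 W

341881.8


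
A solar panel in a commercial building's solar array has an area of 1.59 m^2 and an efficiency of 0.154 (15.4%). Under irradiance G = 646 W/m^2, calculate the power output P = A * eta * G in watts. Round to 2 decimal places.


Use the solar power formula P = A * eta * G.
Given: A = 1.59 m^2, eta = 0.154, G = 646 W/m^2
P = 1.59 * 0.154 * 646
P = 158.18 W

158.18


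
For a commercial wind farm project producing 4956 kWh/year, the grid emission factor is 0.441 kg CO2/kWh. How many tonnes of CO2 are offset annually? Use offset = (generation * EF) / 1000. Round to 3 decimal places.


CO2 offset in kg = generation * emission_factor
CO2 offset = 4956 * 0.441 = 2185.6 kg
Convert to tonnes:
  CO2 offset = 2185.6 / 1000 = 2.186 tonnes

2.186


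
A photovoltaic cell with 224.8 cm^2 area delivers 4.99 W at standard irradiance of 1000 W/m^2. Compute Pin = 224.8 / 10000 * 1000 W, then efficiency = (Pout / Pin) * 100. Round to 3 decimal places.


First compute the input power:
  Pin = area_cm2 / 10000 * G = 224.8 / 10000 * 1000 = 22.48 W
Then compute efficiency:
  Efficiency = (Pout / Pin) * 100 = (4.99 / 22.48) * 100
  Efficiency = 22.198%

22.198


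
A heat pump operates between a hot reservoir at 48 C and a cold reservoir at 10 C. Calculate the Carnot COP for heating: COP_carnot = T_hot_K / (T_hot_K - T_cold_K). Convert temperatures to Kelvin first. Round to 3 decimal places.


Convert to Kelvin:
  T_hot = 48 + 273.15 = 321.15 K
  T_cold = 10 + 273.15 = 283.15 K
Apply Carnot COP formula:
  COP = T_hot_K / (T_hot_K - T_cold_K) = 321.15 / 38.0
  COP = 8.451

8.451


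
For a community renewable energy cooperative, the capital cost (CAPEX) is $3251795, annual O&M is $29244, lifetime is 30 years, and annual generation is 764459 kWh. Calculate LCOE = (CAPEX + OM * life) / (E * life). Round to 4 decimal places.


Total cost = CAPEX + OM * lifetime = 3251795 + 29244 * 30 = 3251795 + 877320 = 4129115
Total generation = annual * lifetime = 764459 * 30 = 22933770 kWh
LCOE = 4129115 / 22933770
LCOE = 0.1800 $/kWh

0.1800


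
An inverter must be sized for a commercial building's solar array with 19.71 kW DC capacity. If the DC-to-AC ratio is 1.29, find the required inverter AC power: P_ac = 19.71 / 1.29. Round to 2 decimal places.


The inverter AC capacity is determined by the DC/AC ratio.
Given: P_dc = 19.71 kW, DC/AC ratio = 1.29
P_ac = P_dc / ratio = 19.71 / 1.29
P_ac = 15.28 kW

15.28


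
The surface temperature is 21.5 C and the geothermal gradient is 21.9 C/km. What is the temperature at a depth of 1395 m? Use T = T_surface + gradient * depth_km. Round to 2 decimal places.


Convert depth to km: 1395 / 1000 = 1.395 km
Temperature increase = gradient * depth_km = 21.9 * 1.395 = 30.55 C
Temperature at depth = T_surface + delta_T = 21.5 + 30.55
T = 52.05 C

52.05


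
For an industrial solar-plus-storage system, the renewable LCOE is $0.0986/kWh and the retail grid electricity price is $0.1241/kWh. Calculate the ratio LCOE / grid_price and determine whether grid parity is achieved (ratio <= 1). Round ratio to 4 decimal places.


Compare LCOE to grid price:
  LCOE = $0.0986/kWh, Grid price = $0.1241/kWh
  Ratio = LCOE / grid_price = 0.0986 / 0.1241 = 0.7945
  Grid parity achieved (ratio <= 1)? yes

0.7945


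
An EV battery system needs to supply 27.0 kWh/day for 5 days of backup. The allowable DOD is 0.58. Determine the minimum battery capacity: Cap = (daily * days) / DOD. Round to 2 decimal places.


Total energy needed = daily * days = 27.0 * 5 = 135.0 kWh
Account for depth of discharge:
  Cap = total_energy / DOD = 135.0 / 0.58
  Cap = 232.76 kWh

232.76


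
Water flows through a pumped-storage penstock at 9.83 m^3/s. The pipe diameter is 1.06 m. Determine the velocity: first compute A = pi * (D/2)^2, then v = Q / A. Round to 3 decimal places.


Compute pipe cross-sectional area:
  A = pi * (D/2)^2 = pi * (1.06/2)^2 = 0.8825 m^2
Calculate velocity:
  v = Q / A = 9.83 / 0.8825
  v = 11.139 m/s

11.139


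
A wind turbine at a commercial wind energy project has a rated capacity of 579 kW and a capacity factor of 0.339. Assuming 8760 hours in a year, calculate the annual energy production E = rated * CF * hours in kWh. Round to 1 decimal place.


Annual energy = rated_kW * capacity_factor * hours_per_year
Given: P_rated = 579 kW, CF = 0.339, hours = 8760
E = 579 * 0.339 * 8760
E = 1719421.6 kWh

1719421.6


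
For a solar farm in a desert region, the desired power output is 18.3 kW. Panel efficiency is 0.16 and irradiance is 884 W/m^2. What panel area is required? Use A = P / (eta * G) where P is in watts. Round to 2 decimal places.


Convert target power to watts: P = 18.3 * 1000 = 18300.0 W
Compute denominator: eta * G = 0.16 * 884 = 141.44
Required area A = P / (eta * G) = 18300.0 / 141.44
A = 129.38 m^2

129.38


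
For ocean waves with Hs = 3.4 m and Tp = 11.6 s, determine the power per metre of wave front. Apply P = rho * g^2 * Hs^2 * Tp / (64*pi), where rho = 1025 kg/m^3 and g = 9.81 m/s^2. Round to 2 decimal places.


Apply wave power formula:
  g^2 = 9.81^2 = 96.2361
  Hs^2 = 3.4^2 = 11.56
  Numerator = rho * g^2 * Hs^2 * Tp = 1025 * 96.2361 * 11.56 * 11.6 = 13227497.97
  Denominator = 64 * pi = 201.0619
  P = 13227497.97 / 201.0619 = 65788.18 W/m

65788.18


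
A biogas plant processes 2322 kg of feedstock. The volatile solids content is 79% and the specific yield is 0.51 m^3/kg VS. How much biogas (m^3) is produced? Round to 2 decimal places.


Compute volatile solids:
  VS = mass * VS_fraction = 2322 * 0.79 = 1834.38 kg
Calculate biogas volume:
  Biogas = VS * specific_yield = 1834.38 * 0.51
  Biogas = 935.53 m^3

935.53


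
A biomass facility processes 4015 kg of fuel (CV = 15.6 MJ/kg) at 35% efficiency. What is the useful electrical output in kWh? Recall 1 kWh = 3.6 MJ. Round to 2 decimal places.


Total energy = mass * CV = 4015 * 15.6 = 62634.0 MJ
Useful energy = total * eta = 62634.0 * 0.35 = 21921.9 MJ
Convert to kWh: 21921.9 / 3.6
Useful energy = 6089.42 kWh

6089.42


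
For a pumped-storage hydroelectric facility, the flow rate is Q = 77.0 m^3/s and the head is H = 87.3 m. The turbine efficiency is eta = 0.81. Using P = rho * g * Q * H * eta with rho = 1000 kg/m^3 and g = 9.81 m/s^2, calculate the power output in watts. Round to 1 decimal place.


Apply the hydropower formula P = rho * g * Q * H * eta
rho * g = 1000 * 9.81 = 9810.0
P = 9810.0 * 77.0 * 87.3 * 0.81
P = 53414478.8 W

53414478.8


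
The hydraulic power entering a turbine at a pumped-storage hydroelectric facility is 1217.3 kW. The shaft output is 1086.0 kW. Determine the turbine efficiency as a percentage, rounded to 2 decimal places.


Turbine efficiency = (output power / input power) * 100
eta = (1086.0 / 1217.3) * 100
eta = 89.21%

89.21


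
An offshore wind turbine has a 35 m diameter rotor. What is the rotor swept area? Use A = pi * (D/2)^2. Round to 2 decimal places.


Compute the rotor radius:
  r = D / 2 = 35 / 2 = 17.5 m
Calculate swept area:
  A = pi * r^2 = pi * 17.5^2
  A = 962.11 m^2

962.11


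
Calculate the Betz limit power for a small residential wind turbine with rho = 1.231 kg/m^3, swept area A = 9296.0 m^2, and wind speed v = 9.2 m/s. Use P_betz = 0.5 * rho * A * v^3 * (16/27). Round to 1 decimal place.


The Betz coefficient Cp_max = 16/27 = 0.5926
v^3 = 9.2^3 = 778.688
P_betz = 0.5 * rho * A * v^3 * Cp_max
P_betz = 0.5 * 1.231 * 9296.0 * 778.688 * 0.5926
P_betz = 2640242.8 W

2640242.8


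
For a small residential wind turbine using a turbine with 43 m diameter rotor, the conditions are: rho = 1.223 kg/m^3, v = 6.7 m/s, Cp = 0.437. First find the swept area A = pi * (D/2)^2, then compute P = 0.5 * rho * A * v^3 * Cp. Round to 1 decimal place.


Step 1 -- Compute swept area:
  A = pi * (D/2)^2 = pi * (43/2)^2 = 1452.2 m^2
Step 2 -- Apply wind power equation:
  P = 0.5 * rho * A * v^3 * Cp
  v^3 = 6.7^3 = 300.763
  P = 0.5 * 1.223 * 1452.2 * 300.763 * 0.437
  P = 116715.7 W

116715.7


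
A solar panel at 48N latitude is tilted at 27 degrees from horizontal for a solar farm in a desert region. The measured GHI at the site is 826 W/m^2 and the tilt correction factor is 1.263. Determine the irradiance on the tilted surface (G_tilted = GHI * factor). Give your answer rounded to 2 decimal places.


Identify the given values:
  GHI = 826 W/m^2, tilt correction factor = 1.263
Apply the formula G_tilted = GHI * factor:
  G_tilted = 826 * 1.263
  G_tilted = 1043.24 W/m^2

1043.24


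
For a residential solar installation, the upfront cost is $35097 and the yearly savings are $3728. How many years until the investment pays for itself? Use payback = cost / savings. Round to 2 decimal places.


Simple payback period = initial cost / annual savings
Payback = 35097 / 3728
Payback = 9.41 years

9.41


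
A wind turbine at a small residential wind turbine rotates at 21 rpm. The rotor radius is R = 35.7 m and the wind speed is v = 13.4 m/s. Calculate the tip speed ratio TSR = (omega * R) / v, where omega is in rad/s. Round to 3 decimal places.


Convert rotational speed to rad/s:
  omega = 21 * 2 * pi / 60 = 2.1991 rad/s
Compute tip speed:
  v_tip = omega * R = 2.1991 * 35.7 = 78.508 m/s
Tip speed ratio:
  TSR = v_tip / v_wind = 78.508 / 13.4 = 5.859

5.859


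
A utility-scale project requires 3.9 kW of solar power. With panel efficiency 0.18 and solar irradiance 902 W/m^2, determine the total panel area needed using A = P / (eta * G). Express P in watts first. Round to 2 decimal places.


Convert target power to watts: P = 3.9 * 1000 = 3900.0 W
Compute denominator: eta * G = 0.18 * 902 = 162.36
Required area A = P / (eta * G) = 3900.0 / 162.36
A = 24.02 m^2

24.02


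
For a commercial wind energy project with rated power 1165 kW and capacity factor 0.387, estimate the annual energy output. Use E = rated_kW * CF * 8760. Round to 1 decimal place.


Annual energy = rated_kW * capacity_factor * hours_per_year
Given: P_rated = 1165 kW, CF = 0.387, hours = 8760
E = 1165 * 0.387 * 8760
E = 3949489.8 kWh

3949489.8


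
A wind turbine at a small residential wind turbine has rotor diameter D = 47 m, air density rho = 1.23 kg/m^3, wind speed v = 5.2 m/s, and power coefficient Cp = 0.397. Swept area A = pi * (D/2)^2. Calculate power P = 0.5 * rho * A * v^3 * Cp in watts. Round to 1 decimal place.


Step 1 -- Compute swept area:
  A = pi * (D/2)^2 = pi * (47/2)^2 = 1734.94 m^2
Step 2 -- Apply wind power equation:
  P = 0.5 * rho * A * v^3 * Cp
  v^3 = 5.2^3 = 140.608
  P = 0.5 * 1.23 * 1734.94 * 140.608 * 0.397
  P = 59560.9 W

59560.9


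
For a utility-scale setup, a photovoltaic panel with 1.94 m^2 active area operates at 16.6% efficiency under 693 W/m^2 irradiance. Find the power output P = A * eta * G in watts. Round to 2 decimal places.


Use the solar power formula P = A * eta * G.
Given: A = 1.94 m^2, eta = 0.166, G = 693 W/m^2
P = 1.94 * 0.166 * 693
P = 223.17 W

223.17


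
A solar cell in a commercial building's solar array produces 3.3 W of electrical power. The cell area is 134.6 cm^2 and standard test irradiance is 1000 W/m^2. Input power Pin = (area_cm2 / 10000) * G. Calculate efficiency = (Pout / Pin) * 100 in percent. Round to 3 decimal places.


First compute the input power:
  Pin = area_cm2 / 10000 * G = 134.6 / 10000 * 1000 = 13.46 W
Then compute efficiency:
  Efficiency = (Pout / Pin) * 100 = (3.3 / 13.46) * 100
  Efficiency = 24.517%

24.517


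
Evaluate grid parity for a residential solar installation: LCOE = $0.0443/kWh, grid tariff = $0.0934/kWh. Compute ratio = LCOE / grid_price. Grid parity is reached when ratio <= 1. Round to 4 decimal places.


Compare LCOE to grid price:
  LCOE = $0.0443/kWh, Grid price = $0.0934/kWh
  Ratio = LCOE / grid_price = 0.0443 / 0.0934 = 0.4743
  Grid parity achieved (ratio <= 1)? yes

0.4743


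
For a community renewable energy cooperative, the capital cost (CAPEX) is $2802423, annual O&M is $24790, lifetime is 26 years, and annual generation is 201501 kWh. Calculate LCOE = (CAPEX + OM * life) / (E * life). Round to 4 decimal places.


Total cost = CAPEX + OM * lifetime = 2802423 + 24790 * 26 = 2802423 + 644540 = 3446963
Total generation = annual * lifetime = 201501 * 26 = 5239026 kWh
LCOE = 3446963 / 5239026
LCOE = 0.6579 $/kWh

0.6579


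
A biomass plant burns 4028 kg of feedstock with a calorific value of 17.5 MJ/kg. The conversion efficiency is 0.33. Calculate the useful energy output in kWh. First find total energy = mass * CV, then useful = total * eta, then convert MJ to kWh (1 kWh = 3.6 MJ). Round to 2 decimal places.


Total energy = mass * CV = 4028 * 17.5 = 70490.0 MJ
Useful energy = total * eta = 70490.0 * 0.33 = 23261.7 MJ
Convert to kWh: 23261.7 / 3.6
Useful energy = 6461.58 kWh

6461.58


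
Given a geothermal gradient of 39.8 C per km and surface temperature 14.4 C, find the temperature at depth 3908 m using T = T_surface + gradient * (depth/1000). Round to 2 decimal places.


Convert depth to km: 3908 / 1000 = 3.908 km
Temperature increase = gradient * depth_km = 39.8 * 3.908 = 155.54 C
Temperature at depth = T_surface + delta_T = 14.4 + 155.54
T = 169.94 C

169.94


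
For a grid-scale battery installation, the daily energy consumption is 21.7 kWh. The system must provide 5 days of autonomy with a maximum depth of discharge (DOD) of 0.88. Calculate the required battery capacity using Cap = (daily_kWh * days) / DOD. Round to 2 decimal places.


Total energy needed = daily * days = 21.7 * 5 = 108.5 kWh
Account for depth of discharge:
  Cap = total_energy / DOD = 108.5 / 0.88
  Cap = 123.30 kWh

123.30


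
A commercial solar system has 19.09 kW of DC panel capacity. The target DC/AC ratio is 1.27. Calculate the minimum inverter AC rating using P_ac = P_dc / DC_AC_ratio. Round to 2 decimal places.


The inverter AC capacity is determined by the DC/AC ratio.
Given: P_dc = 19.09 kW, DC/AC ratio = 1.27
P_ac = P_dc / ratio = 19.09 / 1.27
P_ac = 15.03 kW

15.03


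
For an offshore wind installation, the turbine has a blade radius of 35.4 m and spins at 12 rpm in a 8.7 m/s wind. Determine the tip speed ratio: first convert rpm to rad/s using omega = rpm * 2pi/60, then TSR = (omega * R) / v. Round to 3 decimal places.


Convert rotational speed to rad/s:
  omega = 12 * 2 * pi / 60 = 1.2566 rad/s
Compute tip speed:
  v_tip = omega * R = 1.2566 * 35.4 = 44.485 m/s
Tip speed ratio:
  TSR = v_tip / v_wind = 44.485 / 8.7 = 5.113

5.113


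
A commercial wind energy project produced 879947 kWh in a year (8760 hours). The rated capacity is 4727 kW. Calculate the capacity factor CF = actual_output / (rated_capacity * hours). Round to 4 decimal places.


Capacity factor = actual output / maximum possible output
Maximum possible = rated * hours = 4727 * 8760 = 41408520 kWh
CF = 879947 / 41408520
CF = 0.0213

0.0213


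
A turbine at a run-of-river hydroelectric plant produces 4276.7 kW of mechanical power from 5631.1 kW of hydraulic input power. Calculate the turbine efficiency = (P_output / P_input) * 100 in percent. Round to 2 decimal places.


Turbine efficiency = (output power / input power) * 100
eta = (4276.7 / 5631.1) * 100
eta = 75.95%

75.95


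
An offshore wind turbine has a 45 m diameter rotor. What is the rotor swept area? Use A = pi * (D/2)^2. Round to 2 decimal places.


Compute the rotor radius:
  r = D / 2 = 45 / 2 = 22.5 m
Calculate swept area:
  A = pi * r^2 = pi * 22.5^2
  A = 1590.43 m^2

1590.43


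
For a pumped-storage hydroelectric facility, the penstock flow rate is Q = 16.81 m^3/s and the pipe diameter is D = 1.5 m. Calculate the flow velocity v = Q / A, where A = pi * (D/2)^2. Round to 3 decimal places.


Compute pipe cross-sectional area:
  A = pi * (D/2)^2 = pi * (1.5/2)^2 = 1.7671 m^2
Calculate velocity:
  v = Q / A = 16.81 / 1.7671
  v = 9.513 m/s

9.513


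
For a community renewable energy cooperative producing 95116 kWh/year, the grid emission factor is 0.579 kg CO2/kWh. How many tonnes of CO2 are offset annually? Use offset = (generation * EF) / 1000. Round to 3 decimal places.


CO2 offset in kg = generation * emission_factor
CO2 offset = 95116 * 0.579 = 55072.16 kg
Convert to tonnes:
  CO2 offset = 55072.16 / 1000 = 55.072 tonnes

55.072


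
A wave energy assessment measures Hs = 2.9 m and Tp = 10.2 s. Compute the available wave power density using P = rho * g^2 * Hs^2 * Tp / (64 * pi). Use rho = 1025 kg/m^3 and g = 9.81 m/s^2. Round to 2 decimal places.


Apply wave power formula:
  g^2 = 9.81^2 = 96.2361
  Hs^2 = 2.9^2 = 8.41
  Numerator = rho * g^2 * Hs^2 * Tp = 1025 * 96.2361 * 8.41 * 10.2 = 8461708.26
  Denominator = 64 * pi = 201.0619
  P = 8461708.26 / 201.0619 = 42085.08 W/m

42085.08


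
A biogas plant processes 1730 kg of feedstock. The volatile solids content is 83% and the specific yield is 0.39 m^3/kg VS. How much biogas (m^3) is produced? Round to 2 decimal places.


Compute volatile solids:
  VS = mass * VS_fraction = 1730 * 0.83 = 1435.9 kg
Calculate biogas volume:
  Biogas = VS * specific_yield = 1435.9 * 0.39
  Biogas = 560.00 m^3

560.00


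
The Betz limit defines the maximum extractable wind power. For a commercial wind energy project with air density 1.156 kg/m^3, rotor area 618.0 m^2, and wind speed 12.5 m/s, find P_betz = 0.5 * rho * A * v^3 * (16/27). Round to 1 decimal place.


The Betz coefficient Cp_max = 16/27 = 0.5926
v^3 = 12.5^3 = 1953.125
P_betz = 0.5 * rho * A * v^3 * Cp_max
P_betz = 0.5 * 1.156 * 618.0 * 1953.125 * 0.5926
P_betz = 413430.6 W

413430.6


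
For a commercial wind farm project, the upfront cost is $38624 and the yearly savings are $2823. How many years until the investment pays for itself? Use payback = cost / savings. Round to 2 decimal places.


Simple payback period = initial cost / annual savings
Payback = 38624 / 2823
Payback = 13.68 years

13.68


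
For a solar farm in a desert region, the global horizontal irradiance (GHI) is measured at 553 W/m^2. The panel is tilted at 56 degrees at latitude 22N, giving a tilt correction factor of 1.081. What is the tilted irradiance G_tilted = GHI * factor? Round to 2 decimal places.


Identify the given values:
  GHI = 553 W/m^2, tilt correction factor = 1.081
Apply the formula G_tilted = GHI * factor:
  G_tilted = 553 * 1.081
  G_tilted = 597.79 W/m^2

597.79


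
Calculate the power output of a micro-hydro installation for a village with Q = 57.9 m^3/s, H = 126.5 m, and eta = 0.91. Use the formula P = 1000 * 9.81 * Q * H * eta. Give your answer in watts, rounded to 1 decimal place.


Apply the hydropower formula P = rho * g * Q * H * eta
rho * g = 1000 * 9.81 = 9810.0
P = 9810.0 * 57.9 * 126.5 * 0.91
P = 65385204.9 W

65385204.9


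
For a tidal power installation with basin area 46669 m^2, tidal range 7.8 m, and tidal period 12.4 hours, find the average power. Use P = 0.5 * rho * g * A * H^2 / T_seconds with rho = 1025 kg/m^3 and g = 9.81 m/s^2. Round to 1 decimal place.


Convert period to seconds: T = 12.4 * 3600 = 44640.0 s
H^2 = 7.8^2 = 60.84
P = 0.5 * rho * g * A * H^2 / T
P = 0.5 * 1025 * 9.81 * 46669 * 60.84 / 44640.0
P = 319783.8 W

319783.8


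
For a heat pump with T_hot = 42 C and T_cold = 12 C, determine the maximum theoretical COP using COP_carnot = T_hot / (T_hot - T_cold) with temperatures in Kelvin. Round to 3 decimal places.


Convert to Kelvin:
  T_hot = 42 + 273.15 = 315.15 K
  T_cold = 12 + 273.15 = 285.15 K
Apply Carnot COP formula:
  COP = T_hot_K / (T_hot_K - T_cold_K) = 315.15 / 30.0
  COP = 10.505

10.505


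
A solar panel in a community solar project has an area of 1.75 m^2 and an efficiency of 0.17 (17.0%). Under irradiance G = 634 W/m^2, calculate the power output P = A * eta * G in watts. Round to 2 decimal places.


Use the solar power formula P = A * eta * G.
Given: A = 1.75 m^2, eta = 0.17, G = 634 W/m^2
P = 1.75 * 0.17 * 634
P = 188.62 W

188.62


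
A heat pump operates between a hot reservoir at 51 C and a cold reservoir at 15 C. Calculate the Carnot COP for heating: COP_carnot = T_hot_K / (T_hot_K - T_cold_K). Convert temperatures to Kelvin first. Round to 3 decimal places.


Convert to Kelvin:
  T_hot = 51 + 273.15 = 324.15 K
  T_cold = 15 + 273.15 = 288.15 K
Apply Carnot COP formula:
  COP = T_hot_K / (T_hot_K - T_cold_K) = 324.15 / 36.0
  COP = 9.004

9.004


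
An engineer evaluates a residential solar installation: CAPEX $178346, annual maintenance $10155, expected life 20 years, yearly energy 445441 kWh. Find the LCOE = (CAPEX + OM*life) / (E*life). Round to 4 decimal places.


Total cost = CAPEX + OM * lifetime = 178346 + 10155 * 20 = 178346 + 203100 = 381446
Total generation = annual * lifetime = 445441 * 20 = 8908820 kWh
LCOE = 381446 / 8908820
LCOE = 0.0428 $/kWh

0.0428


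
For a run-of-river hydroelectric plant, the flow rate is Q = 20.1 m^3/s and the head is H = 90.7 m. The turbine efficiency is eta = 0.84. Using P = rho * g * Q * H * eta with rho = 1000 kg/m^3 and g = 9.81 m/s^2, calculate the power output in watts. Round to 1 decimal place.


Apply the hydropower formula P = rho * g * Q * H * eta
rho * g = 1000 * 9.81 = 9810.0
P = 9810.0 * 20.1 * 90.7 * 0.84
P = 15022826.0 W

15022826.0


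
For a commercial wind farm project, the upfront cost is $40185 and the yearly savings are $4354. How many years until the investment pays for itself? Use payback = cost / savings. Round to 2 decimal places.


Simple payback period = initial cost / annual savings
Payback = 40185 / 4354
Payback = 9.23 years

9.23


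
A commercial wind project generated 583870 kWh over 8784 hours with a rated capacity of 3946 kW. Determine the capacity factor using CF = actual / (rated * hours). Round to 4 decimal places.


Capacity factor = actual output / maximum possible output
Maximum possible = rated * hours = 3946 * 8784 = 34661664 kWh
CF = 583870 / 34661664
CF = 0.0168

0.0168


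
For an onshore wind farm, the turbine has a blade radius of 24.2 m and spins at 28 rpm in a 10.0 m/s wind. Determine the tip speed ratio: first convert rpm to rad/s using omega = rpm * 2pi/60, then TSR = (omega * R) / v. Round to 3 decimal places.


Convert rotational speed to rad/s:
  omega = 28 * 2 * pi / 60 = 2.9322 rad/s
Compute tip speed:
  v_tip = omega * R = 2.9322 * 24.2 = 70.958 m/s
Tip speed ratio:
  TSR = v_tip / v_wind = 70.958 / 10.0 = 7.096

7.096


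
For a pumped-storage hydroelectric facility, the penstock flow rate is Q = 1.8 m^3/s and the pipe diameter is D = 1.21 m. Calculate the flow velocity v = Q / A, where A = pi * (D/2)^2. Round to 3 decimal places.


Compute pipe cross-sectional area:
  A = pi * (D/2)^2 = pi * (1.21/2)^2 = 1.1499 m^2
Calculate velocity:
  v = Q / A = 1.8 / 1.1499
  v = 1.565 m/s

1.565


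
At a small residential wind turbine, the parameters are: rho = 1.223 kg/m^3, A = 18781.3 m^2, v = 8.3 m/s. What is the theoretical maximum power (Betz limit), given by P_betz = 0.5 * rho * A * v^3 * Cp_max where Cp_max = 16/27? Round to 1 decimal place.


The Betz coefficient Cp_max = 16/27 = 0.5926
v^3 = 8.3^3 = 571.787
P_betz = 0.5 * rho * A * v^3 * Cp_max
P_betz = 0.5 * 1.223 * 18781.3 * 571.787 * 0.5926
P_betz = 3891460.3 W

3891460.3


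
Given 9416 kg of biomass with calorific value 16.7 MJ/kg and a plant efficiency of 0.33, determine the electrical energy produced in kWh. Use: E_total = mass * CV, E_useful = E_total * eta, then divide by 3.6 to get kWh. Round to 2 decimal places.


Total energy = mass * CV = 9416 * 16.7 = 157247.2 MJ
Useful energy = total * eta = 157247.2 * 0.33 = 51891.58 MJ
Convert to kWh: 51891.58 / 3.6
Useful energy = 14414.33 kWh

14414.33


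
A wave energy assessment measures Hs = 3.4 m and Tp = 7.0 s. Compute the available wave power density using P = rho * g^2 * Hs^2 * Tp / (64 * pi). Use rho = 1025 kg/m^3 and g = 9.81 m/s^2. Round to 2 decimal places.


Apply wave power formula:
  g^2 = 9.81^2 = 96.2361
  Hs^2 = 3.4^2 = 11.56
  Numerator = rho * g^2 * Hs^2 * Tp = 1025 * 96.2361 * 11.56 * 7.0 = 7982110.84
  Denominator = 64 * pi = 201.0619
  P = 7982110.84 / 201.0619 = 39699.76 W/m

39699.76


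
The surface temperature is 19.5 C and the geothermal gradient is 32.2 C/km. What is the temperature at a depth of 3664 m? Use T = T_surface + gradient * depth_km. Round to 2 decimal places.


Convert depth to km: 3664 / 1000 = 3.664 km
Temperature increase = gradient * depth_km = 32.2 * 3.664 = 117.98 C
Temperature at depth = T_surface + delta_T = 19.5 + 117.98
T = 137.48 C

137.48


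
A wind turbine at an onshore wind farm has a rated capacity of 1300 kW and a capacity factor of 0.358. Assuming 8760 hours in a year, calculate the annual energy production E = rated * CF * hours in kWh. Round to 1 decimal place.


Annual energy = rated_kW * capacity_factor * hours_per_year
Given: P_rated = 1300 kW, CF = 0.358, hours = 8760
E = 1300 * 0.358 * 8760
E = 4076904.0 kWh

4076904.0


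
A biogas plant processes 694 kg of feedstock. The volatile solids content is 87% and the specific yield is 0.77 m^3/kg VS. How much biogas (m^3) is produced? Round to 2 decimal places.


Compute volatile solids:
  VS = mass * VS_fraction = 694 * 0.87 = 603.78 kg
Calculate biogas volume:
  Biogas = VS * specific_yield = 603.78 * 0.77
  Biogas = 464.91 m^3

464.91


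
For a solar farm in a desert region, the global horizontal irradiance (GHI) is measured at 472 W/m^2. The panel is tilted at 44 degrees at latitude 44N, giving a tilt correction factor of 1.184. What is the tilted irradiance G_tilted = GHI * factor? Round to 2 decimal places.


Identify the given values:
  GHI = 472 W/m^2, tilt correction factor = 1.184
Apply the formula G_tilted = GHI * factor:
  G_tilted = 472 * 1.184
  G_tilted = 558.85 W/m^2

558.85


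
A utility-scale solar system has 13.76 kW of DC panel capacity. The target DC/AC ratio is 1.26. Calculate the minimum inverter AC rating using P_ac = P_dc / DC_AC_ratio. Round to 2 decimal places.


The inverter AC capacity is determined by the DC/AC ratio.
Given: P_dc = 13.76 kW, DC/AC ratio = 1.26
P_ac = P_dc / ratio = 13.76 / 1.26
P_ac = 10.92 kW

10.92


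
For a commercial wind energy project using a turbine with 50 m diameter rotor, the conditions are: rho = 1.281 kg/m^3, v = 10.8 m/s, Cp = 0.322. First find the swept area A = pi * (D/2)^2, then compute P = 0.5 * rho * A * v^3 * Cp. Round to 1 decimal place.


Step 1 -- Compute swept area:
  A = pi * (D/2)^2 = pi * (50/2)^2 = 1963.5 m^2
Step 2 -- Apply wind power equation:
  P = 0.5 * rho * A * v^3 * Cp
  v^3 = 10.8^3 = 1259.712
  P = 0.5 * 1.281 * 1963.5 * 1259.712 * 0.322
  P = 510124.5 W

510124.5


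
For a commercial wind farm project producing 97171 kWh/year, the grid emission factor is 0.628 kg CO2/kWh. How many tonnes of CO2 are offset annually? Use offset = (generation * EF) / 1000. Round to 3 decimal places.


CO2 offset in kg = generation * emission_factor
CO2 offset = 97171 * 0.628 = 61023.39 kg
Convert to tonnes:
  CO2 offset = 61023.39 / 1000 = 61.023 tonnes

61.023


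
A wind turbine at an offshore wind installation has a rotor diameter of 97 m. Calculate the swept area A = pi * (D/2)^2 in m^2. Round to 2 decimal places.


Compute the rotor radius:
  r = D / 2 = 97 / 2 = 48.5 m
Calculate swept area:
  A = pi * r^2 = pi * 48.5^2
  A = 7389.81 m^2

7389.81


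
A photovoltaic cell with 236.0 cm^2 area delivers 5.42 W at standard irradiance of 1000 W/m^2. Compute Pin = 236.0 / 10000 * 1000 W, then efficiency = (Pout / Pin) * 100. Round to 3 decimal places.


First compute the input power:
  Pin = area_cm2 / 10000 * G = 236.0 / 10000 * 1000 = 23.6 W
Then compute efficiency:
  Efficiency = (Pout / Pin) * 100 = (5.42 / 23.6) * 100
  Efficiency = 22.966%

22.966


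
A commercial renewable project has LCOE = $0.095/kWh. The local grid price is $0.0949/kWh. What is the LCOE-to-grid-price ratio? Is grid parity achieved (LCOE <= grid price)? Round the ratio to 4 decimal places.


Compare LCOE to grid price:
  LCOE = $0.095/kWh, Grid price = $0.0949/kWh
  Ratio = LCOE / grid_price = 0.095 / 0.0949 = 1.0011
  Grid parity achieved (ratio <= 1)? no

1.0011


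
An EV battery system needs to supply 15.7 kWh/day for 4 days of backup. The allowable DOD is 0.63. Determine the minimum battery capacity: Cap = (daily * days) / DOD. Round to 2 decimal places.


Total energy needed = daily * days = 15.7 * 4 = 62.8 kWh
Account for depth of discharge:
  Cap = total_energy / DOD = 62.8 / 0.63
  Cap = 99.68 kWh

99.68


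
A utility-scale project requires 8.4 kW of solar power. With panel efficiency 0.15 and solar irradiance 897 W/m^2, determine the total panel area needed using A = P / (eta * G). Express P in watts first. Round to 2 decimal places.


Convert target power to watts: P = 8.4 * 1000 = 8400.0 W
Compute denominator: eta * G = 0.15 * 897 = 134.55
Required area A = P / (eta * G) = 8400.0 / 134.55
A = 62.43 m^2

62.43


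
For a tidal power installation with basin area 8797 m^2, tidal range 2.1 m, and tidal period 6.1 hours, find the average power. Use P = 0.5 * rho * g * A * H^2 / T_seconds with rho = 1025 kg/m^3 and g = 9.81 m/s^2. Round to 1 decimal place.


Convert period to seconds: T = 6.1 * 3600 = 21960.0 s
H^2 = 2.1^2 = 4.41
P = 0.5 * rho * g * A * H^2 / T
P = 0.5 * 1025 * 9.81 * 8797 * 4.41 / 21960.0
P = 8881.9 W

8881.9


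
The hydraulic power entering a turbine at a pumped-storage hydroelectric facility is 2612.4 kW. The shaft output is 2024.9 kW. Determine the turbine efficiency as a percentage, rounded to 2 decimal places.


Turbine efficiency = (output power / input power) * 100
eta = (2024.9 / 2612.4) * 100
eta = 77.51%

77.51


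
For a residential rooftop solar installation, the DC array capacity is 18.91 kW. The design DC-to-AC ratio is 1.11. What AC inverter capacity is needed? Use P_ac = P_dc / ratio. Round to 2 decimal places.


The inverter AC capacity is determined by the DC/AC ratio.
Given: P_dc = 18.91 kW, DC/AC ratio = 1.11
P_ac = P_dc / ratio = 18.91 / 1.11
P_ac = 17.04 kW

17.04


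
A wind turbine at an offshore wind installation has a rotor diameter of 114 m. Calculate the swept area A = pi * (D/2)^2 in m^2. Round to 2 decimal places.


Compute the rotor radius:
  r = D / 2 = 114 / 2 = 57.0 m
Calculate swept area:
  A = pi * r^2 = pi * 57.0^2
  A = 10207.03 m^2

10207.03


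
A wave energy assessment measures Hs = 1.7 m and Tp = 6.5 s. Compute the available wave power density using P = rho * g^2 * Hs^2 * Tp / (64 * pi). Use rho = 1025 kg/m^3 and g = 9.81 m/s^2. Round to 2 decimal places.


Apply wave power formula:
  g^2 = 9.81^2 = 96.2361
  Hs^2 = 1.7^2 = 2.89
  Numerator = rho * g^2 * Hs^2 * Tp = 1025 * 96.2361 * 2.89 * 6.5 = 1852990.02
  Denominator = 64 * pi = 201.0619
  P = 1852990.02 / 201.0619 = 9216.02 W/m

9216.02


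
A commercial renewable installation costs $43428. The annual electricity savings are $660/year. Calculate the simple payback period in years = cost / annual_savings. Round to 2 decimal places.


Simple payback period = initial cost / annual savings
Payback = 43428 / 660
Payback = 65.80 years

65.80


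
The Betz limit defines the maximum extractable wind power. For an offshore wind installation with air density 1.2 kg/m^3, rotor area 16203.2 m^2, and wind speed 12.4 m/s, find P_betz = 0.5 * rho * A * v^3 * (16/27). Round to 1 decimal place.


The Betz coefficient Cp_max = 16/27 = 0.5926
v^3 = 12.4^3 = 1906.624
P_betz = 0.5 * rho * A * v^3 * Cp_max
P_betz = 0.5 * 1.2 * 16203.2 * 1906.624 * 0.5926
P_betz = 10984323.6 W

10984323.6


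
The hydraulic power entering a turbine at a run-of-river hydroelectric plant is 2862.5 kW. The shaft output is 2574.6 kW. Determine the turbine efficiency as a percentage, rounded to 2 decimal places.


Turbine efficiency = (output power / input power) * 100
eta = (2574.6 / 2862.5) * 100
eta = 89.94%

89.94


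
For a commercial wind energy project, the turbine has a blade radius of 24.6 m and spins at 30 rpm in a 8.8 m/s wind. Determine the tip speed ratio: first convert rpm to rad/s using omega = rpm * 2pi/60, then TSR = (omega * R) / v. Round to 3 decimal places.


Convert rotational speed to rad/s:
  omega = 30 * 2 * pi / 60 = 3.1416 rad/s
Compute tip speed:
  v_tip = omega * R = 3.1416 * 24.6 = 77.283 m/s
Tip speed ratio:
  TSR = v_tip / v_wind = 77.283 / 8.8 = 8.782

8.782


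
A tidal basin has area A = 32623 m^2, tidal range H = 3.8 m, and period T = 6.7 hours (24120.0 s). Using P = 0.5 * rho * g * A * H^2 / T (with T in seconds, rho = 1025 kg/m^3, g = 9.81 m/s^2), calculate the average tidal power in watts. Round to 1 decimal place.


Convert period to seconds: T = 6.7 * 3600 = 24120.0 s
H^2 = 3.8^2 = 14.44
P = 0.5 * rho * g * A * H^2 / T
P = 0.5 * 1025 * 9.81 * 32623 * 14.44 / 24120.0
P = 98192.1 W

98192.1


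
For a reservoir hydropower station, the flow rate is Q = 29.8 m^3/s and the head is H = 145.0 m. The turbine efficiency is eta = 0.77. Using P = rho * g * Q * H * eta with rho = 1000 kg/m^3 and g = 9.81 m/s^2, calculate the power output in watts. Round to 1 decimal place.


Apply the hydropower formula P = rho * g * Q * H * eta
rho * g = 1000 * 9.81 = 9810.0
P = 9810.0 * 29.8 * 145.0 * 0.77
P = 32639537.7 W

32639537.7


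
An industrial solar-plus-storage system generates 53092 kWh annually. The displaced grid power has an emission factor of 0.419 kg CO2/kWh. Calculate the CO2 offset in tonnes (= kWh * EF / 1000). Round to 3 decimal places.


CO2 offset in kg = generation * emission_factor
CO2 offset = 53092 * 0.419 = 22245.55 kg
Convert to tonnes:
  CO2 offset = 22245.55 / 1000 = 22.246 tonnes

22.246


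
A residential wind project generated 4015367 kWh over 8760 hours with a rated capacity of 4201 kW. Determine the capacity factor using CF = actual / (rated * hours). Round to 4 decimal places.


Capacity factor = actual output / maximum possible output
Maximum possible = rated * hours = 4201 * 8760 = 36800760 kWh
CF = 4015367 / 36800760
CF = 0.1091

0.1091


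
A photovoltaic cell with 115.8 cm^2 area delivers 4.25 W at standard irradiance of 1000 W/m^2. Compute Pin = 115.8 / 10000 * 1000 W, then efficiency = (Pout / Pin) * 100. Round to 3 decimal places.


First compute the input power:
  Pin = area_cm2 / 10000 * G = 115.8 / 10000 * 1000 = 11.58 W
Then compute efficiency:
  Efficiency = (Pout / Pin) * 100 = (4.25 / 11.58) * 100
  Efficiency = 36.701%

36.701


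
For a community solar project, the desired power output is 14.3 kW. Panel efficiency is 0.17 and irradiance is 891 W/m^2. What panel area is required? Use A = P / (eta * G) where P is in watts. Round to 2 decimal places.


Convert target power to watts: P = 14.3 * 1000 = 14300.0 W
Compute denominator: eta * G = 0.17 * 891 = 151.47
Required area A = P / (eta * G) = 14300.0 / 151.47
A = 94.41 m^2

94.41


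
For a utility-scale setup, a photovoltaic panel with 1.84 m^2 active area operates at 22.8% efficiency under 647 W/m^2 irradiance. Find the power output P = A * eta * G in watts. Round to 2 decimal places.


Use the solar power formula P = A * eta * G.
Given: A = 1.84 m^2, eta = 0.228, G = 647 W/m^2
P = 1.84 * 0.228 * 647
P = 271.43 W

271.43


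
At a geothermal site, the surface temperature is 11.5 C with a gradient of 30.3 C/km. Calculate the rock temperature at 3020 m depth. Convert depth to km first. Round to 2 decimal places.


Convert depth to km: 3020 / 1000 = 3.02 km
Temperature increase = gradient * depth_km = 30.3 * 3.02 = 91.51 C
Temperature at depth = T_surface + delta_T = 11.5 + 91.51
T = 103.01 C

103.01


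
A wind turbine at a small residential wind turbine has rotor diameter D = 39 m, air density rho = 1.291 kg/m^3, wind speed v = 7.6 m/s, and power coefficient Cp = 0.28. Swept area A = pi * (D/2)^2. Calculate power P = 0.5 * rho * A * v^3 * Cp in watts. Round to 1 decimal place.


Step 1 -- Compute swept area:
  A = pi * (D/2)^2 = pi * (39/2)^2 = 1194.59 m^2
Step 2 -- Apply wind power equation:
  P = 0.5 * rho * A * v^3 * Cp
  v^3 = 7.6^3 = 438.976
  P = 0.5 * 1.291 * 1194.59 * 438.976 * 0.28
  P = 94779.4 W

94779.4


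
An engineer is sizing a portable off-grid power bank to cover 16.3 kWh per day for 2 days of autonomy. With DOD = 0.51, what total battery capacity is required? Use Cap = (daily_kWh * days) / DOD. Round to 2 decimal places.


Total energy needed = daily * days = 16.3 * 2 = 32.6 kWh
Account for depth of discharge:
  Cap = total_energy / DOD = 32.6 / 0.51
  Cap = 63.92 kWh

63.92


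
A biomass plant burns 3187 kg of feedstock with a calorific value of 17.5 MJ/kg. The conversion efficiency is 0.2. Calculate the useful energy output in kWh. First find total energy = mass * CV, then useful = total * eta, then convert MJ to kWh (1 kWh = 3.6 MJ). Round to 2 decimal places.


Total energy = mass * CV = 3187 * 17.5 = 55772.5 MJ
Useful energy = total * eta = 55772.5 * 0.2 = 11154.5 MJ
Convert to kWh: 11154.5 / 3.6
Useful energy = 3098.47 kWh

3098.47


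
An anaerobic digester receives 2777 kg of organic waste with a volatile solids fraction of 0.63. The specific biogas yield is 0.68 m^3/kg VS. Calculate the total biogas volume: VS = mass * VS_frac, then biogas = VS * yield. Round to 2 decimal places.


Compute volatile solids:
  VS = mass * VS_fraction = 2777 * 0.63 = 1749.51 kg
Calculate biogas volume:
  Biogas = VS * specific_yield = 1749.51 * 0.68
  Biogas = 1189.67 m^3

1189.67
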